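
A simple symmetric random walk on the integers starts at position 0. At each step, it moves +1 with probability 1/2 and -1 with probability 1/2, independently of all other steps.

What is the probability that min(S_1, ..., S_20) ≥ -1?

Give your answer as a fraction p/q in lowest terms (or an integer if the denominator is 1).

Answer: 88179/262144

Derivation:
Let f(t,s) = #length-t paths at position s with S_1..S_t all ≥ -1.
f(t,s) = f(t-1,s-1) + f(t-1,s+1) for s ≥ -1; f(t,s) = 0 for s < -1.
t=0: f(0,0)=1
t=1: f(1,-1)=1 f(1,1)=1
t=2: f(2,0)=2 f(2,2)=1
t=3: f(3,-1)=2 f(3,1)=3 f(3,3)=1
t=4: f(4,0)=5 f(4,2)=4 f(4,4)=1
t=5: f(5,-1)=5 f(5,1)=9 f(5,3)=5 f(5,5)=1
t=6: f(6,0)=14 f(6,2)=14 f(6,4)=6 f(6,6)=1
t=7: f(7,-1)=14 f(7,1)=28 f(7,3)=20 f(7,5)=7 f(7,7)=1
t=8: f(8,0)=42 f(8,2)=48 f(8,4)=27 f(8,6)=8 f(8,8)=1
t=9: f(9,-1)=42 f(9,1)=90 f(9,3)=75 f(9,5)=35 f(9,7)=9 f(9,9)=1
t=10: f(10,0)=132 f(10,2)=165 f(10,4)=110 f(10,6)=44 f(10,8)=10 f(10,10)=1
t=11: f(11,-1)=132 f(11,1)=297 f(11,3)=275 f(11,5)=154 f(11,7)=54 f(11,9)=11 f(11,11)=1
t=12: f(12,0)=429 f(12,2)=572 f(12,4)=429 f(12,6)=208 f(12,8)=65 f(12,10)=12 f(12,12)=1
t=13: f(13,-1)=429 f(13,1)=1001 f(13,3)=1001 f(13,5)=637 f(13,7)=273 f(13,9)=77 f(13,11)=13 f(13,13)=1
t=14: f(14,0)=1430 f(14,2)=2002 f(14,4)=1638 f(14,6)=910 f(14,8)=350 f(14,10)=90 f(14,12)=14 f(14,14)=1
t=15: f(15,-1)=1430 f(15,1)=3432 f(15,3)=3640 f(15,5)=2548 f(15,7)=1260 f(15,9)=440 f(15,11)=104 f(15,13)=15 f(15,15)=1
t=16: f(16,0)=4862 f(16,2)=7072 f(16,4)=6188 f(16,6)=3808 f(16,8)=1700 f(16,10)=544 f(16,12)=119 f(16,14)=16 f(16,16)=1
t=17: f(17,-1)=4862 f(17,1)=11934 f(17,3)=13260 f(17,5)=9996 f(17,7)=5508 f(17,9)=2244 f(17,11)=663 f(17,13)=135 f(17,15)=17 f(17,17)=1
t=18: f(18,0)=16796 f(18,2)=25194 f(18,4)=23256 f(18,6)=15504 f(18,8)=7752 f(18,10)=2907 f(18,12)=798 f(18,14)=152 f(18,16)=18 f(18,18)=1
t=19: f(19,-1)=16796 f(19,1)=41990 f(19,3)=48450 f(19,5)=38760 f(19,7)=23256 f(19,9)=10659 f(19,11)=3705 f(19,13)=950 f(19,15)=170 f(19,17)=19 f(19,19)=1
t=20: f(20,0)=58786 f(20,2)=90440 f(20,4)=87210 f(20,6)=62016 f(20,8)=33915 f(20,10)=14364 f(20,12)=4655 f(20,14)=1120 f(20,16)=189 f(20,18)=20 f(20,20)=1
Σ_s f(20,s) = 352716
P = 352716/1048576 = 88179/262144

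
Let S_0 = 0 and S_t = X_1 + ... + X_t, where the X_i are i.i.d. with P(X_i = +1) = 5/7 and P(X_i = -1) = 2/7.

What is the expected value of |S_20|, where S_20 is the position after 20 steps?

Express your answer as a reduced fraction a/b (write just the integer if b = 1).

Answer: 689024681455736420/79792266297612001

Derivation:
S_20 takes values m ≡ 0 (mod 2) with |m| ≤ 20; P(S_20=m) = C(20,(20+m)/2) · (5/7)^((20+m)/2) · (2/7)^((20-m)/2).
Distribution: P(S=-20)=1048576/79792266297612001, P(S=-18)=52428800/79792266297612001, P(S=-16)=1245184000/79792266297612001, P(S=-14)=18677760000/79792266297612001, P(S=-12)=198451200000/79792266297612001, P(S=-10)=1587609600000/79792266297612001, P(S=-8)=9922560000000/79792266297612001, P(S=-6)=49612800000000/79792266297612001, P(S=-4)=201552000000000/79792266297612001, P(S=-2)=671840000000000/79792266297612001, P(S=0)=1847560000000000/79792266297612001, P(S=2)=4199000000000000/79792266297612001, P(S=4)=7873125000000000/79792266297612001, P(S=6)=12112500000000000/79792266297612001, P(S=8)=15140625000000000/79792266297612001, P(S=10)=15140625000000000/79792266297612001, P(S=12)=11828613281250000/79792266297612001, P(S=14)=6958007812500000/79792266297612001, P(S=16)=2899169921875000/79792266297612001, P(S=18)=762939453125000/79792266297612001, P(S=20)=95367431640625/79792266297612001
E[|S_20|] = Σ_m |m|·P(S_20=m) = 689024681455736420/79792266297612001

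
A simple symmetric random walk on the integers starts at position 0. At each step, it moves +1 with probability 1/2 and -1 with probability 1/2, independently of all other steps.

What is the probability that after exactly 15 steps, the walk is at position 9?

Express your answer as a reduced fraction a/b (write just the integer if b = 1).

To reach position 9 after 15 steps: need 12 steps of +1 and 3 of -1.
Favorable paths: C(15,12) = 455
Total paths: 2^15 = 32768
P = 455/32768 = 455/32768

Answer: 455/32768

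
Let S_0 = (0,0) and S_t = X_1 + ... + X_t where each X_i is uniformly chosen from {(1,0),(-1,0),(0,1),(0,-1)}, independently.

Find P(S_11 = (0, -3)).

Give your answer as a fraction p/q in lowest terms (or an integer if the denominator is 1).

Let h be the number of horizontal steps (so 11-h are vertical). To end at (0,-3) need (h+0)/2 right-steps and ((11-h)-3)/2 up-steps.
Sum over h with 0 ≤ h ≤ 8, h ≡ 0 (mod 2), 11-h ≡ 1 (mod 2):
h=0: C(11,0)·C(0,0)·C(11,4) = 1·1·330 = 330
h=2: C(11,2)·C(2,1)·C(9,3) = 55·2·84 = 9240
h=4: C(11,4)·C(4,2)·C(7,2) = 330·6·21 = 41580
h=6: C(11,6)·C(6,3)·C(5,1) = 462·20·5 = 46200
h=8: C(11,8)·C(8,4)·C(3,0) = 165·70·1 = 11550
Total favorable: 108900
Total paths: 4^11 = 4194304
P = 108900/4194304 = 27225/1048576

Answer: 27225/1048576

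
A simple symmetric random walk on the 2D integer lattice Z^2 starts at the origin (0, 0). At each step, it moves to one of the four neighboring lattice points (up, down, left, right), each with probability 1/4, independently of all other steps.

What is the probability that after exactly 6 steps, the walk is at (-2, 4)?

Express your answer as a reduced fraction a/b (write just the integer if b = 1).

Let h be the number of horizontal steps (so 6-h are vertical). To end at (-2,4) need (h-2)/2 right-steps and ((6-h)+4)/2 up-steps.
Sum over h with 2 ≤ h ≤ 2, h ≡ 0 (mod 2), 6-h ≡ 0 (mod 2):
h=2: C(6,2)·C(2,0)·C(4,4) = 15·1·1 = 15
Total favorable: 15
Total paths: 4^6 = 4096
P = 15/4096 = 15/4096

Answer: 15/4096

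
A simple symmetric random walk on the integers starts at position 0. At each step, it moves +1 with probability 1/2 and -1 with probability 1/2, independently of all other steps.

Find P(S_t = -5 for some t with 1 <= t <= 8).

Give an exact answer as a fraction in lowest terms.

Answer: 9/128

Derivation:
Count via complement. Let g(t,s) = #length-t paths at position s with S_1..S_t all ≠ -5.
g(t,s) = g(t-1,s-1) + g(t-1,s+1) for s ≠ -5; g(t,-5) = 0.
t=0: g(0,0)=1
t=1: g(1,-1)=1 g(1,1)=1
t=2: g(2,-2)=1 g(2,0)=2 g(2,2)=1
t=3: g(3,-3)=1 g(3,-1)=3 g(3,1)=3 g(3,3)=1
t=4: g(4,-4)=1 g(4,-2)=4 g(4,0)=6 g(4,2)=4 g(4,4)=1
t=5: g(5,-3)=5 g(5,-1)=10 g(5,1)=10 g(5,3)=5 g(5,5)=1
t=6: g(6,-4)=5 g(6,-2)=15 g(6,0)=20 g(6,2)=15 g(6,4)=6 g(6,6)=1
t=7: g(7,-3)=20 g(7,-1)=35 g(7,1)=35 g(7,3)=21 g(7,5)=7 g(7,7)=1
t=8: g(8,-4)=20 g(8,-2)=55 g(8,0)=70 g(8,2)=56 g(8,4)=28 g(8,6)=8 g(8,8)=1
Paths never hitting -5: Σ_s g(8,s) = 238
Paths hitting -5: 2^8 - 238 = 18
P = 18/256 = 9/128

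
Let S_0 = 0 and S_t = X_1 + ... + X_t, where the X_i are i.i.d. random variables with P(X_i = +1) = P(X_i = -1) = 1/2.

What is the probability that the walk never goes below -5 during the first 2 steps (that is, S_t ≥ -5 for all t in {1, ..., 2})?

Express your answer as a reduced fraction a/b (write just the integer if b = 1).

Answer: 1

Derivation:
Let f(t,s) = #length-t paths at position s with S_1..S_t all ≥ -5.
f(t,s) = f(t-1,s-1) + f(t-1,s+1) for s ≥ -5; f(t,s) = 0 for s < -5.
t=0: f(0,0)=1
t=1: f(1,-1)=1 f(1,1)=1
t=2: f(2,-2)=1 f(2,0)=2 f(2,2)=1
Σ_s f(2,s) = 4
P = 4/4 = 1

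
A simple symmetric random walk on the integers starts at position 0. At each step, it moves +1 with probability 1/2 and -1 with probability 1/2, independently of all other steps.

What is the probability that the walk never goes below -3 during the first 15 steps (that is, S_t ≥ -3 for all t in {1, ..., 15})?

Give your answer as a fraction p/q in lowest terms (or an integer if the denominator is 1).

Answer: 715/1024

Derivation:
Let f(t,s) = #length-t paths at position s with S_1..S_t all ≥ -3.
f(t,s) = f(t-1,s-1) + f(t-1,s+1) for s ≥ -3; f(t,s) = 0 for s < -3.
t=0: f(0,0)=1
t=1: f(1,-1)=1 f(1,1)=1
t=2: f(2,-2)=1 f(2,0)=2 f(2,2)=1
t=3: f(3,-3)=1 f(3,-1)=3 f(3,1)=3 f(3,3)=1
t=4: f(4,-2)=4 f(4,0)=6 f(4,2)=4 f(4,4)=1
t=5: f(5,-3)=4 f(5,-1)=10 f(5,1)=10 f(5,3)=5 f(5,5)=1
t=6: f(6,-2)=14 f(6,0)=20 f(6,2)=15 f(6,4)=6 f(6,6)=1
t=7: f(7,-3)=14 f(7,-1)=34 f(7,1)=35 f(7,3)=21 f(7,5)=7 f(7,7)=1
t=8: f(8,-2)=48 f(8,0)=69 f(8,2)=56 f(8,4)=28 f(8,6)=8 f(8,8)=1
t=9: f(9,-3)=48 f(9,-1)=117 f(9,1)=125 f(9,3)=84 f(9,5)=36 f(9,7)=9 f(9,9)=1
t=10: f(10,-2)=165 f(10,0)=242 f(10,2)=209 f(10,4)=120 f(10,6)=45 f(10,8)=10 f(10,10)=1
t=11: f(11,-3)=165 f(11,-1)=407 f(11,1)=451 f(11,3)=329 f(11,5)=165 f(11,7)=55 f(11,9)=11 f(11,11)=1
t=12: f(12,-2)=572 f(12,0)=858 f(12,2)=780 f(12,4)=494 f(12,6)=220 f(12,8)=66 f(12,10)=12 f(12,12)=1
t=13: f(13,-3)=572 f(13,-1)=1430 f(13,1)=1638 f(13,3)=1274 f(13,5)=714 f(13,7)=286 f(13,9)=78 f(13,11)=13 f(13,13)=1
t=14: f(14,-2)=2002 f(14,0)=3068 f(14,2)=2912 f(14,4)=1988 f(14,6)=1000 f(14,8)=364 f(14,10)=91 f(14,12)=14 f(14,14)=1
t=15: f(15,-3)=2002 f(15,-1)=5070 f(15,1)=5980 f(15,3)=4900 f(15,5)=2988 f(15,7)=1364 f(15,9)=455 f(15,11)=105 f(15,13)=15 f(15,15)=1
Σ_s f(15,s) = 22880
P = 22880/32768 = 715/1024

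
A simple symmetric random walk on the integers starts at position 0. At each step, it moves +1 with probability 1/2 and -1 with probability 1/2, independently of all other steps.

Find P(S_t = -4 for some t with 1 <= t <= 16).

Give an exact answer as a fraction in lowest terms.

Answer: 10889/32768

Derivation:
Count via complement. Let g(t,s) = #length-t paths at position s with S_1..S_t all ≠ -4.
g(t,s) = g(t-1,s-1) + g(t-1,s+1) for s ≠ -4; g(t,-4) = 0.
t=0: g(0,0)=1
t=1: g(1,-1)=1 g(1,1)=1
t=2: g(2,-2)=1 g(2,0)=2 g(2,2)=1
t=3: g(3,-3)=1 g(3,-1)=3 g(3,1)=3 g(3,3)=1
t=4: g(4,-2)=4 g(4,0)=6 g(4,2)=4 g(4,4)=1
t=5: g(5,-3)=4 g(5,-1)=10 g(5,1)=10 g(5,3)=5 g(5,5)=1
t=6: g(6,-2)=14 g(6,0)=20 g(6,2)=15 g(6,4)=6 g(6,6)=1
t=7: g(7,-3)=14 g(7,-1)=34 g(7,1)=35 g(7,3)=21 g(7,5)=7 g(7,7)=1
t=8: g(8,-2)=48 g(8,0)=69 g(8,2)=56 g(8,4)=28 g(8,6)=8 g(8,8)=1
t=9: g(9,-3)=48 g(9,-1)=117 g(9,1)=125 g(9,3)=84 g(9,5)=36 g(9,7)=9 g(9,9)=1
t=10: g(10,-2)=165 g(10,0)=242 g(10,2)=209 g(10,4)=120 g(10,6)=45 g(10,8)=10 g(10,10)=1
t=11: g(11,-3)=165 g(11,-1)=407 g(11,1)=451 g(11,3)=329 g(11,5)=165 g(11,7)=55 g(11,9)=11 g(11,11)=1
t=12: g(12,-2)=572 g(12,0)=858 g(12,2)=780 g(12,4)=494 g(12,6)=220 g(12,8)=66 g(12,10)=12 g(12,12)=1
t=13: g(13,-3)=572 g(13,-1)=1430 g(13,1)=1638 g(13,3)=1274 g(13,5)=714 g(13,7)=286 g(13,9)=78 g(13,11)=13 g(13,13)=1
t=14: g(14,-2)=2002 g(14,0)=3068 g(14,2)=2912 g(14,4)=1988 g(14,6)=1000 g(14,8)=364 g(14,10)=91 g(14,12)=14 g(14,14)=1
t=15: g(15,-3)=2002 g(15,-1)=5070 g(15,1)=5980 g(15,3)=4900 g(15,5)=2988 g(15,7)=1364 g(15,9)=455 g(15,11)=105 g(15,13)=15 g(15,15)=1
t=16: g(16,-2)=7072 g(16,0)=11050 g(16,2)=10880 g(16,4)=7888 g(16,6)=4352 g(16,8)=1819 g(16,10)=560 g(16,12)=120 g(16,14)=16 g(16,16)=1
Paths never hitting -4: Σ_s g(16,s) = 43758
Paths hitting -4: 2^16 - 43758 = 21778
P = 21778/65536 = 10889/32768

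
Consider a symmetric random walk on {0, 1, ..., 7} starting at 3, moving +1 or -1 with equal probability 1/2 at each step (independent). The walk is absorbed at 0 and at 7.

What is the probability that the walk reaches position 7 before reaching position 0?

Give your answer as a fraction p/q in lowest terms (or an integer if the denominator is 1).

Answer: 3/7

Derivation:
Symmetric walk (p = 1/2): the harmonic-function argument gives P(hit 7 before 0 | start at 3) = a/N.
P = 3/7 = 3/7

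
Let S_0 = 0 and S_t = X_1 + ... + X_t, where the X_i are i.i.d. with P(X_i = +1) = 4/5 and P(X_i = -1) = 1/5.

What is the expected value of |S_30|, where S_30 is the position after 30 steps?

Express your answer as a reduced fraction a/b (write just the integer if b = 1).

S_30 takes values m ≡ 0 (mod 2) with |m| ≤ 30; P(S_30=m) = C(30,(30+m)/2) · (4/5)^((30+m)/2) · (1/5)^((30-m)/2).
Distribution: P(S=-30)=1/931322574615478515625, P(S=-28)=24/186264514923095703125, P(S=-26)=1392/186264514923095703125, P(S=-24)=51968/186264514923095703125, P(S=-22)=1403136/186264514923095703125, P(S=-20)=145926144/931322574615478515625, P(S=-18)=97284096/37252902984619140625, P(S=-16)=1334181888/37252902984619140625, P(S=-14)=15343091712/37252902984619140625, P(S=-12)=150021341184/37252902984619140625, P(S=-10)=6300896329728/186264514923095703125, P(S=-8)=9164940115968/37252902984619140625, P(S=-6)=58044620734464/37252902984619140625, P(S=-4)=321477899452416/37252902984619140625, P(S=-2)=1561464083054592/37252902984619140625, P(S=0)=33311233771831296/186264514923095703125, P(S=2)=24983425328873472/37252902984619140625, P(S=4)=82298342259818496/37252902984619140625, P(S=6)=237750766528364544/37252902984619140625, P(S=8)=600633515440078848/37252902984619140625, P(S=10)=6606968669840867328/186264514923095703125, P(S=12)=2516940445653663744/37252902984619140625, P(S=14)=4118629820160540672/37252902984619140625, P(S=16)=5730267575875534848/37252902984619140625, P(S=18)=6685312171854790656/37252902984619140625, P(S=20)=160447492124514975744/931322574615478515625, P(S=22)=24684229557617688576/186264514923095703125, P(S=24)=14627691589699371008/186264514923095703125, P(S=26)=6269010681299730432/186264514923095703125, P(S=28)=1729382256910270464/186264514923095703125, P(S=30)=1152921504606846976/931322574615478515625
E[|S_30|] = Σ_m |m|·P(S_30=m) = 670561943857309504206/37252902984619140625

Answer: 670561943857309504206/37252902984619140625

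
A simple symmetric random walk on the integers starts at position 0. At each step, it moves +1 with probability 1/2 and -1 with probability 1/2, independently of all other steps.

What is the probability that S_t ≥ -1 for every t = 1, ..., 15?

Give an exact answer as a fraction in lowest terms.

Answer: 6435/16384

Derivation:
Let f(t,s) = #length-t paths at position s with S_1..S_t all ≥ -1.
f(t,s) = f(t-1,s-1) + f(t-1,s+1) for s ≥ -1; f(t,s) = 0 for s < -1.
t=0: f(0,0)=1
t=1: f(1,-1)=1 f(1,1)=1
t=2: f(2,0)=2 f(2,2)=1
t=3: f(3,-1)=2 f(3,1)=3 f(3,3)=1
t=4: f(4,0)=5 f(4,2)=4 f(4,4)=1
t=5: f(5,-1)=5 f(5,1)=9 f(5,3)=5 f(5,5)=1
t=6: f(6,0)=14 f(6,2)=14 f(6,4)=6 f(6,6)=1
t=7: f(7,-1)=14 f(7,1)=28 f(7,3)=20 f(7,5)=7 f(7,7)=1
t=8: f(8,0)=42 f(8,2)=48 f(8,4)=27 f(8,6)=8 f(8,8)=1
t=9: f(9,-1)=42 f(9,1)=90 f(9,3)=75 f(9,5)=35 f(9,7)=9 f(9,9)=1
t=10: f(10,0)=132 f(10,2)=165 f(10,4)=110 f(10,6)=44 f(10,8)=10 f(10,10)=1
t=11: f(11,-1)=132 f(11,1)=297 f(11,3)=275 f(11,5)=154 f(11,7)=54 f(11,9)=11 f(11,11)=1
t=12: f(12,0)=429 f(12,2)=572 f(12,4)=429 f(12,6)=208 f(12,8)=65 f(12,10)=12 f(12,12)=1
t=13: f(13,-1)=429 f(13,1)=1001 f(13,3)=1001 f(13,5)=637 f(13,7)=273 f(13,9)=77 f(13,11)=13 f(13,13)=1
t=14: f(14,0)=1430 f(14,2)=2002 f(14,4)=1638 f(14,6)=910 f(14,8)=350 f(14,10)=90 f(14,12)=14 f(14,14)=1
t=15: f(15,-1)=1430 f(15,1)=3432 f(15,3)=3640 f(15,5)=2548 f(15,7)=1260 f(15,9)=440 f(15,11)=104 f(15,13)=15 f(15,15)=1
Σ_s f(15,s) = 12870
P = 12870/32768 = 6435/16384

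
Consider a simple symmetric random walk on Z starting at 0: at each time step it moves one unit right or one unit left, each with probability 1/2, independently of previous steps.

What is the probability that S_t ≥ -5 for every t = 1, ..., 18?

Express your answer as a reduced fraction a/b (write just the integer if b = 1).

Answer: 54587/65536

Derivation:
Let f(t,s) = #length-t paths at position s with S_1..S_t all ≥ -5.
f(t,s) = f(t-1,s-1) + f(t-1,s+1) for s ≥ -5; f(t,s) = 0 for s < -5.
t=0: f(0,0)=1
t=1: f(1,-1)=1 f(1,1)=1
t=2: f(2,-2)=1 f(2,0)=2 f(2,2)=1
t=3: f(3,-3)=1 f(3,-1)=3 f(3,1)=3 f(3,3)=1
t=4: f(4,-4)=1 f(4,-2)=4 f(4,0)=6 f(4,2)=4 f(4,4)=1
t=5: f(5,-5)=1 f(5,-3)=5 f(5,-1)=10 f(5,1)=10 f(5,3)=5 f(5,5)=1
t=6: f(6,-4)=6 f(6,-2)=15 f(6,0)=20 f(6,2)=15 f(6,4)=6 f(6,6)=1
t=7: f(7,-5)=6 f(7,-3)=21 f(7,-1)=35 f(7,1)=35 f(7,3)=21 f(7,5)=7 f(7,7)=1
t=8: f(8,-4)=27 f(8,-2)=56 f(8,0)=70 f(8,2)=56 f(8,4)=28 f(8,6)=8 f(8,8)=1
t=9: f(9,-5)=27 f(9,-3)=83 f(9,-1)=126 f(9,1)=126 f(9,3)=84 f(9,5)=36 f(9,7)=9 f(9,9)=1
t=10: f(10,-4)=110 f(10,-2)=209 f(10,0)=252 f(10,2)=210 f(10,4)=120 f(10,6)=45 f(10,8)=10 f(10,10)=1
t=11: f(11,-5)=110 f(11,-3)=319 f(11,-1)=461 f(11,1)=462 f(11,3)=330 f(11,5)=165 f(11,7)=55 f(11,9)=11 f(11,11)=1
t=12: f(12,-4)=429 f(12,-2)=780 f(12,0)=923 f(12,2)=792 f(12,4)=495 f(12,6)=220 f(12,8)=66 f(12,10)=12 f(12,12)=1
t=13: f(13,-5)=429 f(13,-3)=1209 f(13,-1)=1703 f(13,1)=1715 f(13,3)=1287 f(13,5)=715 f(13,7)=286 f(13,9)=78 f(13,11)=13 f(13,13)=1
t=14: f(14,-4)=1638 f(14,-2)=2912 f(14,0)=3418 f(14,2)=3002 f(14,4)=2002 f(14,6)=1001 f(14,8)=364 f(14,10)=91 f(14,12)=14 f(14,14)=1
t=15: f(15,-5)=1638 f(15,-3)=4550 f(15,-1)=6330 f(15,1)=6420 f(15,3)=5004 f(15,5)=3003 f(15,7)=1365 f(15,9)=455 f(15,11)=105 f(15,13)=15 f(15,15)=1
t=16: f(16,-4)=6188 f(16,-2)=10880 f(16,0)=12750 f(16,2)=11424 f(16,4)=8007 f(16,6)=4368 f(16,8)=1820 f(16,10)=560 f(16,12)=120 f(16,14)=16 f(16,16)=1
t=17: f(17,-5)=6188 f(17,-3)=17068 f(17,-1)=23630 f(17,1)=24174 f(17,3)=19431 f(17,5)=12375 f(17,7)=6188 f(17,9)=2380 f(17,11)=680 f(17,13)=136 f(17,15)=17 f(17,17)=1
t=18: f(18,-4)=23256 f(18,-2)=40698 f(18,0)=47804 f(18,2)=43605 f(18,4)=31806 f(18,6)=18563 f(18,8)=8568 f(18,10)=3060 f(18,12)=816 f(18,14)=153 f(18,16)=18 f(18,18)=1
Σ_s f(18,s) = 218348
P = 218348/262144 = 54587/65536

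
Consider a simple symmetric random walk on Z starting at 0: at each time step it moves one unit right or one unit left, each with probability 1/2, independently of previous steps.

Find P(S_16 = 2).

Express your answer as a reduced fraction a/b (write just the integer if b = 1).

To reach position 2 after 16 steps: need 9 steps of +1 and 7 of -1.
Favorable paths: C(16,9) = 11440
Total paths: 2^16 = 65536
P = 11440/65536 = 715/4096

Answer: 715/4096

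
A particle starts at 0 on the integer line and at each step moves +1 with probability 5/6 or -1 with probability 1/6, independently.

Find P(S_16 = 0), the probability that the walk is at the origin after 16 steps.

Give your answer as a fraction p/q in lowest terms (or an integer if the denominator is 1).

To be at 0 after 16 steps: need exactly 8 steps of +1 and 8 of -1.
Number of such sequences: C(16,8) = 12870
Each has probability (5/6)^8 · (1/6)^8 = 390625/2821109907456
P = 12870 · 390625/2821109907456 = 279296875/156728328192

Answer: 279296875/156728328192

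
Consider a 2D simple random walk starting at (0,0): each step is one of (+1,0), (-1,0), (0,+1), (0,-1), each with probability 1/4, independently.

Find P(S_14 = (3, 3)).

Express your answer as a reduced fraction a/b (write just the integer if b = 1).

Answer: 429429/33554432

Derivation:
Let h be the number of horizontal steps (so 14-h are vertical). To end at (3,3) need (h+3)/2 right-steps and ((14-h)+3)/2 up-steps.
Sum over h with 3 ≤ h ≤ 11, h ≡ 1 (mod 2), 14-h ≡ 1 (mod 2):
h=3: C(14,3)·C(3,3)·C(11,7) = 364·1·330 = 120120
h=5: C(14,5)·C(5,4)·C(9,6) = 2002·5·84 = 840840
h=7: C(14,7)·C(7,5)·C(7,5) = 3432·21·21 = 1513512
h=9: C(14,9)·C(9,6)·C(5,4) = 2002·84·5 = 840840
h=11: C(14,11)·C(11,7)·C(3,3) = 364·330·1 = 120120
Total favorable: 3435432
Total paths: 4^14 = 268435456
P = 3435432/268435456 = 429429/33554432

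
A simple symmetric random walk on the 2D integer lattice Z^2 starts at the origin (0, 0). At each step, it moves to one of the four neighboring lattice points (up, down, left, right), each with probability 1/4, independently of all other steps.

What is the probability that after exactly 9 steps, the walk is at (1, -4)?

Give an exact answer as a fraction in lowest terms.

Let h be the number of horizontal steps (so 9-h are vertical). To end at (1,-4) need (h+1)/2 right-steps and ((9-h)-4)/2 up-steps.
Sum over h with 1 ≤ h ≤ 5, h ≡ 1 (mod 2), 9-h ≡ 0 (mod 2):
h=1: C(9,1)·C(1,1)·C(8,2) = 9·1·28 = 252
h=3: C(9,3)·C(3,2)·C(6,1) = 84·3·6 = 1512
h=5: C(9,5)·C(5,3)·C(4,0) = 126·10·1 = 1260
Total favorable: 3024
Total paths: 4^9 = 262144
P = 3024/262144 = 189/16384

Answer: 189/16384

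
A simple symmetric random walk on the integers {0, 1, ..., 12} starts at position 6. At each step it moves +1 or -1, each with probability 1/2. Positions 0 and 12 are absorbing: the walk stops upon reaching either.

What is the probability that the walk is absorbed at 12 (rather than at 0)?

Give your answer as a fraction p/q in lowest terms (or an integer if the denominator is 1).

Symmetric walk (p = 1/2): the harmonic-function argument gives P(hit 12 before 0 | start at 6) = a/N.
P = 6/12 = 1/2

Answer: 1/2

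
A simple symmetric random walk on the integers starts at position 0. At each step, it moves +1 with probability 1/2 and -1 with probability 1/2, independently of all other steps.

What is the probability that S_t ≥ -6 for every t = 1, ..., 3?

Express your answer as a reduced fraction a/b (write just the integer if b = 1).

Answer: 1

Derivation:
Let f(t,s) = #length-t paths at position s with S_1..S_t all ≥ -6.
f(t,s) = f(t-1,s-1) + f(t-1,s+1) for s ≥ -6; f(t,s) = 0 for s < -6.
t=0: f(0,0)=1
t=1: f(1,-1)=1 f(1,1)=1
t=2: f(2,-2)=1 f(2,0)=2 f(2,2)=1
t=3: f(3,-3)=1 f(3,-1)=3 f(3,1)=3 f(3,3)=1
Σ_s f(3,s) = 8
P = 8/8 = 1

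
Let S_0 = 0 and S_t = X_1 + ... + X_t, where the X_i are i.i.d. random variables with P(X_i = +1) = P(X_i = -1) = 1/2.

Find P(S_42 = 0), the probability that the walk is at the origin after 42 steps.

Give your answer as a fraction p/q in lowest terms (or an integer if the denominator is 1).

To return to 0 after 42 steps: need exactly 21 steps of +1 and 21 of -1.
Favorable paths: C(42,21) = 538257874440
Total paths: 2^42 = 4398046511104
P = 538257874440/4398046511104 = 67282234305/549755813888

Answer: 67282234305/549755813888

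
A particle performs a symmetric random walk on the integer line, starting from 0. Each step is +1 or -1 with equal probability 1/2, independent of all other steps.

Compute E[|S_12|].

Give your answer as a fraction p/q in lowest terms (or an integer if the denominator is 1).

Answer: 693/256

Derivation:
S_12 takes values m ≡ 0 (mod 2) with |m| ≤ 12; P(S_12=m) = C(12,(12+m)/2)/2^12.
Total paths: 2^12 = 4096
Distribution: P(S=-12)=1/4096, P(S=-10)=12/4096, P(S=-8)=66/4096, P(S=-6)=220/4096, P(S=-4)=495/4096, P(S=-2)=792/4096, P(S=0)=924/4096, P(S=2)=792/4096, P(S=4)=495/4096, P(S=6)=220/4096, P(S=8)=66/4096, P(S=10)=12/4096, P(S=12)=1/4096
E[|S_12|] = Σ_m |m|·P(S_12=m) = 11088/4096 = 693/256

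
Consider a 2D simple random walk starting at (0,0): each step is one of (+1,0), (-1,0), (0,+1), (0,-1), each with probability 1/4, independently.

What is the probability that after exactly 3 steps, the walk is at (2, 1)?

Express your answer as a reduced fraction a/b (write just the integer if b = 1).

Answer: 3/64

Derivation:
Let h be the number of horizontal steps (so 3-h are vertical). To end at (2,1) need (h+2)/2 right-steps and ((3-h)+1)/2 up-steps.
Sum over h with 2 ≤ h ≤ 2, h ≡ 0 (mod 2), 3-h ≡ 1 (mod 2):
h=2: C(3,2)·C(2,2)·C(1,1) = 3·1·1 = 3
Total favorable: 3
Total paths: 4^3 = 64
P = 3/64 = 3/64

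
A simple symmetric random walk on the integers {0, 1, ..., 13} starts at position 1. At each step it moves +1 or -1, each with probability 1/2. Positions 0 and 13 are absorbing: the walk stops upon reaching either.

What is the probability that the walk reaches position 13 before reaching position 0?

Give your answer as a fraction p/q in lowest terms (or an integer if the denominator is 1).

Answer: 1/13

Derivation:
Symmetric walk (p = 1/2): the harmonic-function argument gives P(hit 13 before 0 | start at 1) = a/N.
P = 1/13 = 1/13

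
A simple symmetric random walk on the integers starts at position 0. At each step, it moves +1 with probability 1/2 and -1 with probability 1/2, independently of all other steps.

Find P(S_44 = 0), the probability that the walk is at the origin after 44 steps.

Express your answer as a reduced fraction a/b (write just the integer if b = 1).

Answer: 263012370465/2199023255552

Derivation:
To return to 0 after 44 steps: need exactly 22 steps of +1 and 22 of -1.
Favorable paths: C(44,22) = 2104098963720
Total paths: 2^44 = 17592186044416
P = 2104098963720/17592186044416 = 263012370465/2199023255552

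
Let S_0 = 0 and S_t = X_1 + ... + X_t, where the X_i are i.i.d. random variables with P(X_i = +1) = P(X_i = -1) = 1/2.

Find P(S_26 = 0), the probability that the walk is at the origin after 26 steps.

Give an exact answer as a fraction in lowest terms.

Answer: 1300075/8388608

Derivation:
To return to 0 after 26 steps: need exactly 13 steps of +1 and 13 of -1.
Favorable paths: C(26,13) = 10400600
Total paths: 2^26 = 67108864
P = 10400600/67108864 = 1300075/8388608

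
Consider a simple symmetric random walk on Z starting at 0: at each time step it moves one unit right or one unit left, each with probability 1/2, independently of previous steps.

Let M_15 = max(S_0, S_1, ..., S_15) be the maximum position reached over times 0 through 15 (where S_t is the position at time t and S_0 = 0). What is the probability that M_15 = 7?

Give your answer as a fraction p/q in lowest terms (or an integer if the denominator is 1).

Let M_15 = max(S_0,...,S_15). Use the reflection principle: for j ≥ 1, #{paths with M_15 ≥ j} = #{S_15 ≥ j} + #{S_15 ≥ j+1}.
By reflection, #{M_15 ≥ 7} = #{S_15 ≥ 7} + #{S_15 ≥ 8} = 1941 + 576 = 2517.
#{M_15 ≥ 8} = #{S_15 ≥ 8} + #{S_15 ≥ 9} = 576 + 576 = 1152.
#{M_15 = 7} = 2517 - 1152 = 1365.
P(M_15 = 7) = 1365/32768 = 1365/32768

Answer: 1365/32768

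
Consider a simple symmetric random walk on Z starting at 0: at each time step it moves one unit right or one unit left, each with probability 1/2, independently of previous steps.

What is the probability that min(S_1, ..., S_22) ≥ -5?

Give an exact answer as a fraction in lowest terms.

Let f(t,s) = #length-t paths at position s with S_1..S_t all ≥ -5.
f(t,s) = f(t-1,s-1) + f(t-1,s+1) for s ≥ -5; f(t,s) = 0 for s < -5.
t=0: f(0,0)=1
t=1: f(1,-1)=1 f(1,1)=1
t=2: f(2,-2)=1 f(2,0)=2 f(2,2)=1
t=3: f(3,-3)=1 f(3,-1)=3 f(3,1)=3 f(3,3)=1
t=4: f(4,-4)=1 f(4,-2)=4 f(4,0)=6 f(4,2)=4 f(4,4)=1
t=5: f(5,-5)=1 f(5,-3)=5 f(5,-1)=10 f(5,1)=10 f(5,3)=5 f(5,5)=1
t=6: f(6,-4)=6 f(6,-2)=15 f(6,0)=20 f(6,2)=15 f(6,4)=6 f(6,6)=1
t=7: f(7,-5)=6 f(7,-3)=21 f(7,-1)=35 f(7,1)=35 f(7,3)=21 f(7,5)=7 f(7,7)=1
t=8: f(8,-4)=27 f(8,-2)=56 f(8,0)=70 f(8,2)=56 f(8,4)=28 f(8,6)=8 f(8,8)=1
t=9: f(9,-5)=27 f(9,-3)=83 f(9,-1)=126 f(9,1)=126 f(9,3)=84 f(9,5)=36 f(9,7)=9 f(9,9)=1
t=10: f(10,-4)=110 f(10,-2)=209 f(10,0)=252 f(10,2)=210 f(10,4)=120 f(10,6)=45 f(10,8)=10 f(10,10)=1
t=11: f(11,-5)=110 f(11,-3)=319 f(11,-1)=461 f(11,1)=462 f(11,3)=330 f(11,5)=165 f(11,7)=55 f(11,9)=11 f(11,11)=1
t=12: f(12,-4)=429 f(12,-2)=780 f(12,0)=923 f(12,2)=792 f(12,4)=495 f(12,6)=220 f(12,8)=66 f(12,10)=12 f(12,12)=1
t=13: f(13,-5)=429 f(13,-3)=1209 f(13,-1)=1703 f(13,1)=1715 f(13,3)=1287 f(13,5)=715 f(13,7)=286 f(13,9)=78 f(13,11)=13 f(13,13)=1
t=14: f(14,-4)=1638 f(14,-2)=2912 f(14,0)=3418 f(14,2)=3002 f(14,4)=2002 f(14,6)=1001 f(14,8)=364 f(14,10)=91 f(14,12)=14 f(14,14)=1
t=15: f(15,-5)=1638 f(15,-3)=4550 f(15,-1)=6330 f(15,1)=6420 f(15,3)=5004 f(15,5)=3003 f(15,7)=1365 f(15,9)=455 f(15,11)=105 f(15,13)=15 f(15,15)=1
t=16: f(16,-4)=6188 f(16,-2)=10880 f(16,0)=12750 f(16,2)=11424 f(16,4)=8007 f(16,6)=4368 f(16,8)=1820 f(16,10)=560 f(16,12)=120 f(16,14)=16 f(16,16)=1
t=17: f(17,-5)=6188 f(17,-3)=17068 f(17,-1)=23630 f(17,1)=24174 f(17,3)=19431 f(17,5)=12375 f(17,7)=6188 f(17,9)=2380 f(17,11)=680 f(17,13)=136 f(17,15)=17 f(17,17)=1
t=18: f(18,-4)=23256 f(18,-2)=40698 f(18,0)=47804 f(18,2)=43605 f(18,4)=31806 f(18,6)=18563 f(18,8)=8568 f(18,10)=3060 f(18,12)=816 f(18,14)=153 f(18,16)=18 f(18,18)=1
t=19: f(19,-5)=23256 f(19,-3)=63954 f(19,-1)=88502 f(19,1)=91409 f(19,3)=75411 f(19,5)=50369 f(19,7)=27131 f(19,9)=11628 f(19,11)=3876 f(19,13)=969 f(19,15)=171 f(19,17)=19 f(19,19)=1
t=20: f(20,-4)=87210 f(20,-2)=152456 f(20,0)=179911 f(20,2)=166820 f(20,4)=125780 f(20,6)=77500 f(20,8)=38759 f(20,10)=15504 f(20,12)=4845 f(20,14)=1140 f(20,16)=190 f(20,18)=20 f(20,20)=1
t=21: f(21,-5)=87210 f(21,-3)=239666 f(21,-1)=332367 f(21,1)=346731 f(21,3)=292600 f(21,5)=203280 f(21,7)=116259 f(21,9)=54263 f(21,11)=20349 f(21,13)=5985 f(21,15)=1330 f(21,17)=210 f(21,19)=21 f(21,21)=1
t=22: f(22,-4)=326876 f(22,-2)=572033 f(22,0)=679098 f(22,2)=639331 f(22,4)=495880 f(22,6)=319539 f(22,8)=170522 f(22,10)=74612 f(22,12)=26334 f(22,14)=7315 f(22,16)=1540 f(22,18)=231 f(22,20)=22 f(22,22)=1
Σ_s f(22,s) = 3313334
P = 3313334/4194304 = 1656667/2097152

Answer: 1656667/2097152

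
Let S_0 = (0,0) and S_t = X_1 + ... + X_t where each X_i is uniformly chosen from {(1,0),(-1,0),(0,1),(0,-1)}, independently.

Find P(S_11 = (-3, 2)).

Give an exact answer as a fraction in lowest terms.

Let h be the number of horizontal steps (so 11-h are vertical). To end at (-3,2) need (h-3)/2 right-steps and ((11-h)+2)/2 up-steps.
Sum over h with 3 ≤ h ≤ 9, h ≡ 1 (mod 2), 11-h ≡ 0 (mod 2):
h=3: C(11,3)·C(3,0)·C(8,5) = 165·1·56 = 9240
h=5: C(11,5)·C(5,1)·C(6,4) = 462·5·15 = 34650
h=7: C(11,7)·C(7,2)·C(4,3) = 330·21·4 = 27720
h=9: C(11,9)·C(9,3)·C(2,2) = 55·84·1 = 4620
Total favorable: 76230
Total paths: 4^11 = 4194304
P = 76230/4194304 = 38115/2097152

Answer: 38115/2097152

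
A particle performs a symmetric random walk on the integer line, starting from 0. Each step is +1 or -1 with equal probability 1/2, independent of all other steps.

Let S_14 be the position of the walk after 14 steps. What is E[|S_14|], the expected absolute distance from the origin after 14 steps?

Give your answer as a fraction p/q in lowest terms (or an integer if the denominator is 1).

S_14 takes values m ≡ 0 (mod 2) with |m| ≤ 14; P(S_14=m) = C(14,(14+m)/2)/2^14.
Total paths: 2^14 = 16384
Distribution: P(S=-14)=1/16384, P(S=-12)=14/16384, P(S=-10)=91/16384, P(S=-8)=364/16384, P(S=-6)=1001/16384, P(S=-4)=2002/16384, P(S=-2)=3003/16384, P(S=0)=3432/16384, P(S=2)=3003/16384, P(S=4)=2002/16384, P(S=6)=1001/16384, P(S=8)=364/16384, P(S=10)=91/16384, P(S=12)=14/16384, P(S=14)=1/16384
E[|S_14|] = Σ_m |m|·P(S_14=m) = 48048/16384 = 3003/1024

Answer: 3003/1024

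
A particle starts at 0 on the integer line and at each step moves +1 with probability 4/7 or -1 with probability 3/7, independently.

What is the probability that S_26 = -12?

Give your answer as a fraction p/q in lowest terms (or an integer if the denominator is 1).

Answer: 12526151155590758400/9387480337647754305649

Derivation:
To reach position -12 after 26 steps: need 7 steps of +1 and 19 steps of -1.
Number of such sequences: C(26,7) = 657800
Each has probability (4/7)^7 · (3/7)^19 = 19042491875328/9387480337647754305649
P = 657800 · 19042491875328/9387480337647754305649 = 12526151155590758400/9387480337647754305649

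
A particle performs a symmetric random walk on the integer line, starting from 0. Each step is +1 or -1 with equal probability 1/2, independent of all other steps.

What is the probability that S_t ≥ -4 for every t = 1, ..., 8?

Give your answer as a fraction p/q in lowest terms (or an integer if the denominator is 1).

Let f(t,s) = #length-t paths at position s with S_1..S_t all ≥ -4.
f(t,s) = f(t-1,s-1) + f(t-1,s+1) for s ≥ -4; f(t,s) = 0 for s < -4.
t=0: f(0,0)=1
t=1: f(1,-1)=1 f(1,1)=1
t=2: f(2,-2)=1 f(2,0)=2 f(2,2)=1
t=3: f(3,-3)=1 f(3,-1)=3 f(3,1)=3 f(3,3)=1
t=4: f(4,-4)=1 f(4,-2)=4 f(4,0)=6 f(4,2)=4 f(4,4)=1
t=5: f(5,-3)=5 f(5,-1)=10 f(5,1)=10 f(5,3)=5 f(5,5)=1
t=6: f(6,-4)=5 f(6,-2)=15 f(6,0)=20 f(6,2)=15 f(6,4)=6 f(6,6)=1
t=7: f(7,-3)=20 f(7,-1)=35 f(7,1)=35 f(7,3)=21 f(7,5)=7 f(7,7)=1
t=8: f(8,-4)=20 f(8,-2)=55 f(8,0)=70 f(8,2)=56 f(8,4)=28 f(8,6)=8 f(8,8)=1
Σ_s f(8,s) = 238
P = 238/256 = 119/128

Answer: 119/128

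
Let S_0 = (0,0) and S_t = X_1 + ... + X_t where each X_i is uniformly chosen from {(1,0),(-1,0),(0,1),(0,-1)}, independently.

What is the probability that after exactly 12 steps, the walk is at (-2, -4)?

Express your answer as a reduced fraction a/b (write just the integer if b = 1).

Let h be the number of horizontal steps (so 12-h are vertical). To end at (-2,-4) need (h-2)/2 right-steps and ((12-h)-4)/2 up-steps.
Sum over h with 2 ≤ h ≤ 8, h ≡ 0 (mod 2), 12-h ≡ 0 (mod 2):
h=2: C(12,2)·C(2,0)·C(10,3) = 66·1·120 = 7920
h=4: C(12,4)·C(4,1)·C(8,2) = 495·4·28 = 55440
h=6: C(12,6)·C(6,2)·C(6,1) = 924·15·6 = 83160
h=8: C(12,8)·C(8,3)·C(4,0) = 495·56·1 = 27720
Total favorable: 174240
Total paths: 4^12 = 16777216
P = 174240/16777216 = 5445/524288

Answer: 5445/524288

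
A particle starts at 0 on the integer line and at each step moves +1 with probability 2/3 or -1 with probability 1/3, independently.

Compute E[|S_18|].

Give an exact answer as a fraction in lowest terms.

S_18 takes values m ≡ 0 (mod 2) with |m| ≤ 18; P(S_18=m) = C(18,(18+m)/2) · (2/3)^((18+m)/2) · (1/3)^((18-m)/2).
Distribution: P(S=-18)=1/387420489, P(S=-16)=4/43046721, P(S=-14)=68/43046721, P(S=-12)=2176/129140163, P(S=-10)=5440/43046721, P(S=-8)=30464/43046721, P(S=-6)=396032/129140163, P(S=-4)=452608/43046721, P(S=-2)=1244672/43046721, P(S=0)=24893440/387420489, P(S=2)=4978688/43046721, P(S=4)=7241728/43046721, P(S=6)=25346048/129140163, P(S=8)=7798784/43046721, P(S=10)=5570560/43046721, P(S=12)=8912896/129140163, P(S=14)=1114112/43046721, P(S=16)=262144/43046721, P(S=18)=262144/387420489
E[|S_18|] = Σ_m |m|·P(S_18=m) = 269079674/43046721

Answer: 269079674/43046721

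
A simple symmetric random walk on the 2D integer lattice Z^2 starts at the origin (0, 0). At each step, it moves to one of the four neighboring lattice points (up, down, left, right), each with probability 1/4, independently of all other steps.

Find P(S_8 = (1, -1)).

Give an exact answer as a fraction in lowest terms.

Answer: 245/4096

Derivation:
Let h be the number of horizontal steps (so 8-h are vertical). To end at (1,-1) need (h+1)/2 right-steps and ((8-h)-1)/2 up-steps.
Sum over h with 1 ≤ h ≤ 7, h ≡ 1 (mod 2), 8-h ≡ 1 (mod 2):
h=1: C(8,1)·C(1,1)·C(7,3) = 8·1·35 = 280
h=3: C(8,3)·C(3,2)·C(5,2) = 56·3·10 = 1680
h=5: C(8,5)·C(5,3)·C(3,1) = 56·10·3 = 1680
h=7: C(8,7)·C(7,4)·C(1,0) = 8·35·1 = 280
Total favorable: 3920
Total paths: 4^8 = 65536
P = 3920/65536 = 245/4096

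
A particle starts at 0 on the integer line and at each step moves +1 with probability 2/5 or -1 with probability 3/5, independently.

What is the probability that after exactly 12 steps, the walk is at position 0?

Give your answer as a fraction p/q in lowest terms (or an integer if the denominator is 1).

Answer: 43110144/244140625

Derivation:
To be at 0 after 12 steps: need exactly 6 steps of +1 and 6 of -1.
Number of such sequences: C(12,6) = 924
Each has probability (2/5)^6 · (3/5)^6 = 46656/244140625
P = 924 · 46656/244140625 = 43110144/244140625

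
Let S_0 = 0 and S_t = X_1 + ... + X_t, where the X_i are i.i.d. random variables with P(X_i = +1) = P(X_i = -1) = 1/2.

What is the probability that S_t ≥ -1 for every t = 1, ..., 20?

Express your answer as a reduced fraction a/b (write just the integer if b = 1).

Answer: 88179/262144

Derivation:
Let f(t,s) = #length-t paths at position s with S_1..S_t all ≥ -1.
f(t,s) = f(t-1,s-1) + f(t-1,s+1) for s ≥ -1; f(t,s) = 0 for s < -1.
t=0: f(0,0)=1
t=1: f(1,-1)=1 f(1,1)=1
t=2: f(2,0)=2 f(2,2)=1
t=3: f(3,-1)=2 f(3,1)=3 f(3,3)=1
t=4: f(4,0)=5 f(4,2)=4 f(4,4)=1
t=5: f(5,-1)=5 f(5,1)=9 f(5,3)=5 f(5,5)=1
t=6: f(6,0)=14 f(6,2)=14 f(6,4)=6 f(6,6)=1
t=7: f(7,-1)=14 f(7,1)=28 f(7,3)=20 f(7,5)=7 f(7,7)=1
t=8: f(8,0)=42 f(8,2)=48 f(8,4)=27 f(8,6)=8 f(8,8)=1
t=9: f(9,-1)=42 f(9,1)=90 f(9,3)=75 f(9,5)=35 f(9,7)=9 f(9,9)=1
t=10: f(10,0)=132 f(10,2)=165 f(10,4)=110 f(10,6)=44 f(10,8)=10 f(10,10)=1
t=11: f(11,-1)=132 f(11,1)=297 f(11,3)=275 f(11,5)=154 f(11,7)=54 f(11,9)=11 f(11,11)=1
t=12: f(12,0)=429 f(12,2)=572 f(12,4)=429 f(12,6)=208 f(12,8)=65 f(12,10)=12 f(12,12)=1
t=13: f(13,-1)=429 f(13,1)=1001 f(13,3)=1001 f(13,5)=637 f(13,7)=273 f(13,9)=77 f(13,11)=13 f(13,13)=1
t=14: f(14,0)=1430 f(14,2)=2002 f(14,4)=1638 f(14,6)=910 f(14,8)=350 f(14,10)=90 f(14,12)=14 f(14,14)=1
t=15: f(15,-1)=1430 f(15,1)=3432 f(15,3)=3640 f(15,5)=2548 f(15,7)=1260 f(15,9)=440 f(15,11)=104 f(15,13)=15 f(15,15)=1
t=16: f(16,0)=4862 f(16,2)=7072 f(16,4)=6188 f(16,6)=3808 f(16,8)=1700 f(16,10)=544 f(16,12)=119 f(16,14)=16 f(16,16)=1
t=17: f(17,-1)=4862 f(17,1)=11934 f(17,3)=13260 f(17,5)=9996 f(17,7)=5508 f(17,9)=2244 f(17,11)=663 f(17,13)=135 f(17,15)=17 f(17,17)=1
t=18: f(18,0)=16796 f(18,2)=25194 f(18,4)=23256 f(18,6)=15504 f(18,8)=7752 f(18,10)=2907 f(18,12)=798 f(18,14)=152 f(18,16)=18 f(18,18)=1
t=19: f(19,-1)=16796 f(19,1)=41990 f(19,3)=48450 f(19,5)=38760 f(19,7)=23256 f(19,9)=10659 f(19,11)=3705 f(19,13)=950 f(19,15)=170 f(19,17)=19 f(19,19)=1
t=20: f(20,0)=58786 f(20,2)=90440 f(20,4)=87210 f(20,6)=62016 f(20,8)=33915 f(20,10)=14364 f(20,12)=4655 f(20,14)=1120 f(20,16)=189 f(20,18)=20 f(20,20)=1
Σ_s f(20,s) = 352716
P = 352716/1048576 = 88179/262144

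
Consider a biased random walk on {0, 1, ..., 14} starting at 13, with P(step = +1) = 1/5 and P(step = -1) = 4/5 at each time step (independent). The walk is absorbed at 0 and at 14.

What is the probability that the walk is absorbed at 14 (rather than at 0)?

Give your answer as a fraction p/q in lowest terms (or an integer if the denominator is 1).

Answer: 22369621/89478485

Derivation:
Biased walk: p = 1/5, q = 4/5, r = q/p = 4
Gambler's ruin: P(hit 14 before 0 | start at 13) = (1 - r^a)/(1 - r^N)
r^13 = 67108864; r^14 = 268435456
P = (1 - 67108864) / (1 - 268435456) = -67108863 / -268435455 = 22369621/89478485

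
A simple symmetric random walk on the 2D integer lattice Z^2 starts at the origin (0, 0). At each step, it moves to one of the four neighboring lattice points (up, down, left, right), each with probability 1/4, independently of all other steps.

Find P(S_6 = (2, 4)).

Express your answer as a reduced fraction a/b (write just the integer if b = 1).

Let h be the number of horizontal steps (so 6-h are vertical). To end at (2,4) need (h+2)/2 right-steps and ((6-h)+4)/2 up-steps.
Sum over h with 2 ≤ h ≤ 2, h ≡ 0 (mod 2), 6-h ≡ 0 (mod 2):
h=2: C(6,2)·C(2,2)·C(4,4) = 15·1·1 = 15
Total favorable: 15
Total paths: 4^6 = 4096
P = 15/4096 = 15/4096

Answer: 15/4096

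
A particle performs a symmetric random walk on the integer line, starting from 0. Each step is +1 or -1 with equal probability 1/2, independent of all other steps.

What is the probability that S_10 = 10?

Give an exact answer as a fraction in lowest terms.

To reach position 10 after 10 steps: need 10 steps of +1 and 0 of -1.
Favorable paths: C(10,10) = 1
Total paths: 2^10 = 1024
P = 1/1024 = 1/1024

Answer: 1/1024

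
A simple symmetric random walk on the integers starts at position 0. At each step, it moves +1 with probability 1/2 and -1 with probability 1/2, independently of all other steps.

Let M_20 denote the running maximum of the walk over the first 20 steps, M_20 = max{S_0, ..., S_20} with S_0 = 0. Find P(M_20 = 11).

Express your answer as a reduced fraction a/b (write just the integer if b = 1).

Let M_20 = max(S_0,...,S_20). Use the reflection principle: for j ≥ 1, #{paths with M_20 ≥ j} = #{S_20 ≥ j} + #{S_20 ≥ j+1}.
By reflection, #{M_20 ≥ 11} = #{S_20 ≥ 11} + #{S_20 ≥ 12} = 6196 + 6196 = 12392.
#{M_20 ≥ 12} = #{S_20 ≥ 12} + #{S_20 ≥ 13} = 6196 + 1351 = 7547.
#{M_20 = 11} = 12392 - 7547 = 4845.
P(M_20 = 11) = 4845/1048576 = 4845/1048576

Answer: 4845/1048576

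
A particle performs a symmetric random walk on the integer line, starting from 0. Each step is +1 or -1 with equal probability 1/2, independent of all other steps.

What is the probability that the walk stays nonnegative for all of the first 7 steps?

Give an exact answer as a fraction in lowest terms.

Let f(t,s) = #length-t paths at position s with S_1..S_t all ≥ 0.
f(t,s) = f(t-1,s-1) + f(t-1,s+1) for s ≥ 0; f(t,s) = 0 for s < 0.
t=0: f(0,0)=1
t=1: f(1,1)=1
t=2: f(2,0)=1 f(2,2)=1
t=3: f(3,1)=2 f(3,3)=1
t=4: f(4,0)=2 f(4,2)=3 f(4,4)=1
t=5: f(5,1)=5 f(5,3)=4 f(5,5)=1
t=6: f(6,0)=5 f(6,2)=9 f(6,4)=5 f(6,6)=1
t=7: f(7,1)=14 f(7,3)=14 f(7,5)=6 f(7,7)=1
Σ_s f(7,s) = 35
P = 35/128 = 35/128

Answer: 35/128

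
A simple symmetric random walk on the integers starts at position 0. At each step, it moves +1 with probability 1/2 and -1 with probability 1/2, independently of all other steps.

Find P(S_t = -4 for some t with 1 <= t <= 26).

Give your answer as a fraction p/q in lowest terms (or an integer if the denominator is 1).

Count via complement. Let g(t,s) = #length-t paths at position s with S_1..S_t all ≠ -4.
g(t,s) = g(t-1,s-1) + g(t-1,s+1) for s ≠ -4; g(t,-4) = 0.
t=0: g(0,0)=1
t=1: g(1,-1)=1 g(1,1)=1
t=2: g(2,-2)=1 g(2,0)=2 g(2,2)=1
t=3: g(3,-3)=1 g(3,-1)=3 g(3,1)=3 g(3,3)=1
t=4: g(4,-2)=4 g(4,0)=6 g(4,2)=4 g(4,4)=1
t=5: g(5,-3)=4 g(5,-1)=10 g(5,1)=10 g(5,3)=5 g(5,5)=1
t=6: g(6,-2)=14 g(6,0)=20 g(6,2)=15 g(6,4)=6 g(6,6)=1
t=7: g(7,-3)=14 g(7,-1)=34 g(7,1)=35 g(7,3)=21 g(7,5)=7 g(7,7)=1
t=8: g(8,-2)=48 g(8,0)=69 g(8,2)=56 g(8,4)=28 g(8,6)=8 g(8,8)=1
t=9: g(9,-3)=48 g(9,-1)=117 g(9,1)=125 g(9,3)=84 g(9,5)=36 g(9,7)=9 g(9,9)=1
t=10: g(10,-2)=165 g(10,0)=242 g(10,2)=209 g(10,4)=120 g(10,6)=45 g(10,8)=10 g(10,10)=1
t=11: g(11,-3)=165 g(11,-1)=407 g(11,1)=451 g(11,3)=329 g(11,5)=165 g(11,7)=55 g(11,9)=11 g(11,11)=1
t=12: g(12,-2)=572 g(12,0)=858 g(12,2)=780 g(12,4)=494 g(12,6)=220 g(12,8)=66 g(12,10)=12 g(12,12)=1
t=13: g(13,-3)=572 g(13,-1)=1430 g(13,1)=1638 g(13,3)=1274 g(13,5)=714 g(13,7)=286 g(13,9)=78 g(13,11)=13 g(13,13)=1
t=14: g(14,-2)=2002 g(14,0)=3068 g(14,2)=2912 g(14,4)=1988 g(14,6)=1000 g(14,8)=364 g(14,10)=91 g(14,12)=14 g(14,14)=1
t=15: g(15,-3)=2002 g(15,-1)=5070 g(15,1)=5980 g(15,3)=4900 g(15,5)=2988 g(15,7)=1364 g(15,9)=455 g(15,11)=105 g(15,13)=15 g(15,15)=1
t=16: g(16,-2)=7072 g(16,0)=11050 g(16,2)=10880 g(16,4)=7888 g(16,6)=4352 g(16,8)=1819 g(16,10)=560 g(16,12)=120 g(16,14)=16 g(16,16)=1
t=17: g(17,-3)=7072 g(17,-1)=18122 g(17,1)=21930 g(17,3)=18768 g(17,5)=12240 g(17,7)=6171 g(17,9)=2379 g(17,11)=680 g(17,13)=136 g(17,15)=17 g(17,17)=1
t=18: g(18,-2)=25194 g(18,0)=40052 g(18,2)=40698 g(18,4)=31008 g(18,6)=18411 g(18,8)=8550 g(18,10)=3059 g(18,12)=816 g(18,14)=153 g(18,16)=18 g(18,18)=1
t=19: g(19,-3)=25194 g(19,-1)=65246 g(19,1)=80750 g(19,3)=71706 g(19,5)=49419 g(19,7)=26961 g(19,9)=11609 g(19,11)=3875 g(19,13)=969 g(19,15)=171 g(19,17)=19 g(19,19)=1
t=20: g(20,-2)=90440 g(20,0)=145996 g(20,2)=152456 g(20,4)=121125 g(20,6)=76380 g(20,8)=38570 g(20,10)=15484 g(20,12)=4844 g(20,14)=1140 g(20,16)=190 g(20,18)=20 g(20,20)=1
t=21: g(21,-3)=90440 g(21,-1)=236436 g(21,1)=298452 g(21,3)=273581 g(21,5)=197505 g(21,7)=114950 g(21,9)=54054 g(21,11)=20328 g(21,13)=5984 g(21,15)=1330 g(21,17)=210 g(21,19)=21 g(21,21)=1
t=22: g(22,-2)=326876 g(22,0)=534888 g(22,2)=572033 g(22,4)=471086 g(22,6)=312455 g(22,8)=169004 g(22,10)=74382 g(22,12)=26312 g(22,14)=7314 g(22,16)=1540 g(22,18)=231 g(22,20)=22 g(22,22)=1
t=23: g(23,-3)=326876 g(23,-1)=861764 g(23,1)=1106921 g(23,3)=1043119 g(23,5)=783541 g(23,7)=481459 g(23,9)=243386 g(23,11)=100694 g(23,13)=33626 g(23,15)=8854 g(23,17)=1771 g(23,19)=253 g(23,21)=23 g(23,23)=1
t=24: g(24,-2)=1188640 g(24,0)=1968685 g(24,2)=2150040 g(24,4)=1826660 g(24,6)=1265000 g(24,8)=724845 g(24,10)=344080 g(24,12)=134320 g(24,14)=42480 g(24,16)=10625 g(24,18)=2024 g(24,20)=276 g(24,22)=24 g(24,24)=1
t=25: g(25,-3)=1188640 g(25,-1)=3157325 g(25,1)=4118725 g(25,3)=3976700 g(25,5)=3091660 g(25,7)=1989845 g(25,9)=1068925 g(25,11)=478400 g(25,13)=176800 g(25,15)=53105 g(25,17)=12649 g(25,19)=2300 g(25,21)=300 g(25,23)=25 g(25,25)=1
t=26: g(26,-2)=4345965 g(26,0)=7276050 g(26,2)=8095425 g(26,4)=7068360 g(26,6)=5081505 g(26,8)=3058770 g(26,10)=1547325 g(26,12)=655200 g(26,14)=229905 g(26,16)=65754 g(26,18)=14949 g(26,20)=2600 g(26,22)=325 g(26,24)=26 g(26,26)=1
Paths never hitting -4: Σ_s g(26,s) = 37442160
Paths hitting -4: 2^26 - 37442160 = 29666704
P = 29666704/67108864 = 1854169/4194304

Answer: 1854169/4194304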